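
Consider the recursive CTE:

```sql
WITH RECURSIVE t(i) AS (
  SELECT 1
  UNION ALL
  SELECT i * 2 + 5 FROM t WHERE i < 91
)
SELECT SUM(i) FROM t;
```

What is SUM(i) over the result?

161

Base: i=1.
Iteration 1: 1 < 91 holds -> i = 1 * 2 + 5 = 7.
Iteration 2: 7 < 91 holds -> i = 7 * 2 + 5 = 19.
Iteration 3: 19 < 91 holds -> i = 19 * 2 + 5 = 43.
Iteration 4: 43 < 91 holds -> i = 43 * 2 + 5 = 91.
Iteration 5: 91 < 91 fails; recursion stops.
SUM(i) = 1 + 7 + 19 + 43 + 91 = 161.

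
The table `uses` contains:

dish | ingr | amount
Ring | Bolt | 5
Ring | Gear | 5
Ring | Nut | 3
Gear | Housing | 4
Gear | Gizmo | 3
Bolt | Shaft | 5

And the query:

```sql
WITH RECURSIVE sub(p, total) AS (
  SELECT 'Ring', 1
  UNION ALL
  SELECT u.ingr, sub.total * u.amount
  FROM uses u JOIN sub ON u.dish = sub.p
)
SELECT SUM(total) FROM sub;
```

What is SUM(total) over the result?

Base: (Ring, total=1).
Iteration 1: components of {Ring} -> Bolt = 1*5 = 5, Gear = 1*5 = 5, Nut = 1*3 = 3.
Iteration 2: components of {Bolt,Gear,Nut} -> Gizmo = 5*3 = 15, Housing = 5*4 = 20, Shaft = 5*5 = 25.
Iteration 3: no further components; recursion stops.
SUM(total) = 1 + 5 + 3 + 5 + 25 + 15 + 20 = 74.

74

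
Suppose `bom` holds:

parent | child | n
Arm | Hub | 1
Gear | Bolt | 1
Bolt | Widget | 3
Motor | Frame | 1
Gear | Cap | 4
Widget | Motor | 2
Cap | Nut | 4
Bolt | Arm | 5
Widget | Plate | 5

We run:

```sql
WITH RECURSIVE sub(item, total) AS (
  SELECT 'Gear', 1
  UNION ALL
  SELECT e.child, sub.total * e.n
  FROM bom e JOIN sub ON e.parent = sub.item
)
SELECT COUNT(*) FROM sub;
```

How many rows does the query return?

10

Base: (Gear, total=1).
Iteration 1: components of {Gear} -> Bolt = 1*1 = 1, Cap = 1*4 = 4.
Iteration 2: components of {Bolt,Cap} -> Arm = 1*5 = 5, Nut = 4*4 = 16, Widget = 1*3 = 3.
Iteration 3: components of {Arm,Nut,Widget} -> Hub = 5*1 = 5, Motor = 3*2 = 6, Plate = 3*5 = 15.
Iteration 4: components of {Hub,Motor,Plate} -> Frame = 6*1 = 6.
Iteration 5: no further components; recursion stops.
Total rows emitted: 10.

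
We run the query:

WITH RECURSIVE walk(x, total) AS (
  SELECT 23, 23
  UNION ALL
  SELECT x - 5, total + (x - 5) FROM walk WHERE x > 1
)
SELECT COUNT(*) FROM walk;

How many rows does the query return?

Base: x=23, total=23.
Iteration 1: 23 > 1 holds -> x = 23 - 5 = 18, total = 23 + 18 = 41.
Iteration 2: 18 > 1 holds -> x = 18 - 5 = 13, total = 41 + 13 = 54.
Iteration 3: 13 > 1 holds -> x = 13 - 5 = 8, total = 54 + 8 = 62.
Iteration 4: 8 > 1 holds -> x = 8 - 5 = 3, total = 62 + 3 = 65.
Iteration 5: 3 > 1 holds -> x = 3 - 5 = -2, total = 65 + -2 = 63.
Iteration 6: -2 > 1 fails; recursion stops.
Total rows emitted: 6.

6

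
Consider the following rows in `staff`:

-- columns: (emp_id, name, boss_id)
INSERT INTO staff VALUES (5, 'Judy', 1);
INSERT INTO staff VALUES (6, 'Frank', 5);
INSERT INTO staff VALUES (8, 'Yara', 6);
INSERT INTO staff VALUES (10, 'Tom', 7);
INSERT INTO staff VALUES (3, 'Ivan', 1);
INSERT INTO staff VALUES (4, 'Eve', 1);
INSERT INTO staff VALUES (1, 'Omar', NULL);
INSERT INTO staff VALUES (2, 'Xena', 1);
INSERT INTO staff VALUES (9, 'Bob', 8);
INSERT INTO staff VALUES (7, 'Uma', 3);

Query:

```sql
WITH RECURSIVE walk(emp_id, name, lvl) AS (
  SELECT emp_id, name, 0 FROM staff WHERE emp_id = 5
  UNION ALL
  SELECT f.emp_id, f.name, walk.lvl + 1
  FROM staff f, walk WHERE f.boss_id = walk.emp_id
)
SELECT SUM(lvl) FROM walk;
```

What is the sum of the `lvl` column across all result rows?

Base: emp_id=5 (Judy) at lvl 0.
Iteration 1: rows with boss_id in {5} -> Frank (id 6, lvl 1).
Iteration 2: rows with boss_id in {6} -> Yara (id 8, lvl 2).
Iteration 3: rows with boss_id in {8} -> Bob (id 9, lvl 3).
Iteration 4: no rows with boss_id in {9}; recursion stops.
SUM(lvl) = 0 + 1 + 2 + 3 = 6.

6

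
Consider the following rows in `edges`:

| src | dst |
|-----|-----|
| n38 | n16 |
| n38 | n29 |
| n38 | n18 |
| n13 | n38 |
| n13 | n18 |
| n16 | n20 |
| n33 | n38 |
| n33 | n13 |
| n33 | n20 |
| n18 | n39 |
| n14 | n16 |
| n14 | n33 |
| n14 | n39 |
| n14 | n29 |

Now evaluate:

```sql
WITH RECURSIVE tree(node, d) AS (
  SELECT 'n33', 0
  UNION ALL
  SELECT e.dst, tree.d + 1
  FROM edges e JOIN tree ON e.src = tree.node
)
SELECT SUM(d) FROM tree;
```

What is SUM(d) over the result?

39

Base: (n33, d=0).
Iteration 1: edges from {n33} -> (n13, d=1), (n20, d=1), (n38, d=1).
Iteration 2: edges from {n13,n20,n38} -> (n16, d=2), (n18, d=2) x2, (n29, d=2), (n38, d=2). [UNION ALL keeps all 5 new rows, including repeats]
Iteration 3: edges from {n16,n18,n29,n38} -> (n16, d=3), (n18, d=3), (n20, d=3), (n29, d=3), (n39, d=3) x2. [UNION ALL keeps all 6 new rows, including repeats]
Iteration 4: edges from {n16,n18,n20,n29,n39} -> (n20, d=4), (n39, d=4).
Iteration 5: no outgoing edges from {n20,n39}; recursion stops.
SUM(d) = 0 + 1 + 1 + 1 + 2 + 2 + 2 + 2 + 2 + 3 + 3 + 3 + 3 + 3 + ... (17 terms) = 39.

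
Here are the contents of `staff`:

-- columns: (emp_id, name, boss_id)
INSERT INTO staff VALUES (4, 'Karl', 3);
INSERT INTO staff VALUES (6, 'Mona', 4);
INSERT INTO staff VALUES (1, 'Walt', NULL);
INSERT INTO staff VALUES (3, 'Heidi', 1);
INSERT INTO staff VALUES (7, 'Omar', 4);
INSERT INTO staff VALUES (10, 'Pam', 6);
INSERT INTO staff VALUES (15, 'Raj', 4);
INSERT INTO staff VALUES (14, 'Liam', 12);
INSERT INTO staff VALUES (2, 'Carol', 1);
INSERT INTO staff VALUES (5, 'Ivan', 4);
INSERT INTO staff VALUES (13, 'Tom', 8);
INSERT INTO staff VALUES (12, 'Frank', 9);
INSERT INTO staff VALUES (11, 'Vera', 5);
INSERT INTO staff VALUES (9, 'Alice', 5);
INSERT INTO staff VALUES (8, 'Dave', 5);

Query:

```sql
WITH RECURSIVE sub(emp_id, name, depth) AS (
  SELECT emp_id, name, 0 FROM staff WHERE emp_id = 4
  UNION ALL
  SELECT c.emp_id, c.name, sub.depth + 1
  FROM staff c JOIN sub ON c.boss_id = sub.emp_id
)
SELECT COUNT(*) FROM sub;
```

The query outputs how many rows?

Base: emp_id=4 (Karl) at depth 0.
Iteration 1: rows with boss_id in {4} -> Ivan (id 5, depth 1), Mona (id 6, depth 1), Omar (id 7, depth 1), Raj (id 15, depth 1).
Iteration 2: rows with boss_id in {5,6,7,15} -> Dave (id 8, depth 2), Alice (id 9, depth 2), Pam (id 10, depth 2), Vera (id 11, depth 2).
Iteration 3: rows with boss_id in {8,9,10,11} -> Frank (id 12, depth 3), Tom (id 13, depth 3).
Iteration 4: rows with boss_id in {12,13} -> Liam (id 14, depth 4).
Iteration 5: no rows with boss_id in {14}; recursion stops.
Total rows emitted: 12.

12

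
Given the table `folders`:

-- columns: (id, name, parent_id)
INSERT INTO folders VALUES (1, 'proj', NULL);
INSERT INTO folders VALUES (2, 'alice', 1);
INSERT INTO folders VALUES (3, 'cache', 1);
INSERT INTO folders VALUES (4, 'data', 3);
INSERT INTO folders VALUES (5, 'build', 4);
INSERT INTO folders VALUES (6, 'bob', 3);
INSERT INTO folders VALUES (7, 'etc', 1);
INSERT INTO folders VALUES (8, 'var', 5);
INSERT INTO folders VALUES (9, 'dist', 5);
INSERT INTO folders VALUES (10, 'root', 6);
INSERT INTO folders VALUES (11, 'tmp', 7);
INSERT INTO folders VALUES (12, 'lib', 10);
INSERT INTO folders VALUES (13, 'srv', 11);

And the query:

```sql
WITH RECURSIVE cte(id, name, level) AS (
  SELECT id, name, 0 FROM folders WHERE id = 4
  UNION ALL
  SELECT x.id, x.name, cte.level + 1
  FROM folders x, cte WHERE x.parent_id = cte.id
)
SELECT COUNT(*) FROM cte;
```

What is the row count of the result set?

Base: id=4 (data) at level 0.
Iteration 1: rows with parent_id in {4} -> build (id 5, level 1).
Iteration 2: rows with parent_id in {5} -> var (id 8, level 2), dist (id 9, level 2).
Iteration 3: no rows with parent_id in {8,9}; recursion stops.
Total rows emitted: 4.

4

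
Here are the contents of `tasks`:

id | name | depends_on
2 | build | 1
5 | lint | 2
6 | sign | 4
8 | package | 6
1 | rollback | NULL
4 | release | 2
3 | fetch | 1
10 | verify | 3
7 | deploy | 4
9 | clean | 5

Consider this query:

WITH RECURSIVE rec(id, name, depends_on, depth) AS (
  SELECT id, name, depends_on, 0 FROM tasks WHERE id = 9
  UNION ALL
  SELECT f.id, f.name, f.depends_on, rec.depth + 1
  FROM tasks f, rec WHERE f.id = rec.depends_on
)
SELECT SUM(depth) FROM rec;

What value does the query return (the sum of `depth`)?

6

Base: id=9 (clean), depends_on=5, depth 0.
Iteration 1: join on id=5 -> lint (id 5, depends_on=2, depth 1).
Iteration 2: join on id=2 -> build (id 2, depends_on=1, depth 2).
Iteration 3: join on id=1 -> rollback (id 1, depends_on=NULL, depth 3).
Iteration 4: depends_on is NULL; no match; recursion stops.
SUM(depth) = 0 + 1 + 2 + 3 = 6.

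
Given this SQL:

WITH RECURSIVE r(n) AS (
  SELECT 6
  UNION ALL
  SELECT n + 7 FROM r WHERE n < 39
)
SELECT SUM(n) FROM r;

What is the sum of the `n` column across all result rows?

Base: n=6.
Iteration 1: 6 < 39 holds -> n = 6 + 7 = 13.
Iteration 2: 13 < 39 holds -> n = 13 + 7 = 20.
Iteration 3: 20 < 39 holds -> n = 20 + 7 = 27.
Iteration 4: 27 < 39 holds -> n = 27 + 7 = 34.
Iteration 5: 34 < 39 holds -> n = 34 + 7 = 41.
Iteration 6: 41 < 39 fails; recursion stops.
SUM(n) = 6 + 13 + 20 + 27 + 34 + 41 = 141.

141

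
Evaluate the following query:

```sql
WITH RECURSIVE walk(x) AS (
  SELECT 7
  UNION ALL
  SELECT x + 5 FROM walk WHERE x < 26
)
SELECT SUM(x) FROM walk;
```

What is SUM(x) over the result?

Base: x=7.
Iteration 1: 7 < 26 holds -> x = 7 + 5 = 12.
Iteration 2: 12 < 26 holds -> x = 12 + 5 = 17.
Iteration 3: 17 < 26 holds -> x = 17 + 5 = 22.
Iteration 4: 22 < 26 holds -> x = 22 + 5 = 27.
Iteration 5: 27 < 26 fails; recursion stops.
SUM(x) = 7 + 12 + 17 + 22 + 27 = 85.

85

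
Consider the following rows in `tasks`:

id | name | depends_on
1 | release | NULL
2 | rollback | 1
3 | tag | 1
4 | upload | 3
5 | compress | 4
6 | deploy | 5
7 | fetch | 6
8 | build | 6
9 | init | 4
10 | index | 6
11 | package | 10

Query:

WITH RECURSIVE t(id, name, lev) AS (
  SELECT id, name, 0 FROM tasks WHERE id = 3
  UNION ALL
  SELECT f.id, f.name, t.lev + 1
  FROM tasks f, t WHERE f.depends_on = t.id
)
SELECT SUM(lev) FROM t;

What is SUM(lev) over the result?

25

Base: id=3 (tag) at lev 0.
Iteration 1: rows with depends_on in {3} -> upload (id 4, lev 1).
Iteration 2: rows with depends_on in {4} -> compress (id 5, lev 2), init (id 9, lev 2).
Iteration 3: rows with depends_on in {5,9} -> deploy (id 6, lev 3).
Iteration 4: rows with depends_on in {6} -> fetch (id 7, lev 4), build (id 8, lev 4), index (id 10, lev 4).
Iteration 5: rows with depends_on in {7,8,10} -> package (id 11, lev 5).
Iteration 6: no rows with depends_on in {11}; recursion stops.
SUM(lev) = 0 + 1 + 2 + 2 + 3 + 4 + 4 + 4 + 5 = 25.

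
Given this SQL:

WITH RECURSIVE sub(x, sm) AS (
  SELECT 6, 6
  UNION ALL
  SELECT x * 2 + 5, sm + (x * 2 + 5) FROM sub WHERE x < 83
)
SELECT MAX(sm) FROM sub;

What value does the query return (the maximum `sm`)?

Base: x=6, sm=6.
Iteration 1: 6 < 83 holds -> x = 6 * 2 + 5 = 17, sm = 6 + 17 = 23.
Iteration 2: 17 < 83 holds -> x = 17 * 2 + 5 = 39, sm = 23 + 39 = 62.
Iteration 3: 39 < 83 holds -> x = 39 * 2 + 5 = 83, sm = 62 + 83 = 145.
Iteration 4: 83 < 83 fails; recursion stops.
sm values: 6, 23, 62, 145; the maximum is 145.

145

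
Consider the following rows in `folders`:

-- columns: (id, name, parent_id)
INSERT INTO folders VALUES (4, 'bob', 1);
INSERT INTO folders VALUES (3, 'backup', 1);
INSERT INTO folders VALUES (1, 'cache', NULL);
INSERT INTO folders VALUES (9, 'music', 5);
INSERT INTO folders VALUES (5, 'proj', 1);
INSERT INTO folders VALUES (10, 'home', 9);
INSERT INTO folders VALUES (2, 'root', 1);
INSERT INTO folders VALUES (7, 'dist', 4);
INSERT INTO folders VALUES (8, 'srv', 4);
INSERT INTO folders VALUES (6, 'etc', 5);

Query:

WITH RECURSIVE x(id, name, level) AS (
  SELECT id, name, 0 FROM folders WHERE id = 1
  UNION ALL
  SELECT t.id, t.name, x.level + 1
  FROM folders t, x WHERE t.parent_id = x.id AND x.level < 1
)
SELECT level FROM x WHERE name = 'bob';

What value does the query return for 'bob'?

1

Base: id=1 (cache) at level 0.
Iteration 1: rows with parent_id in {1} -> root (id 2, level 1), backup (id 3, level 1), bob (id 4, level 1), proj (id 5, level 1).
Iteration 2: level < 1 fails for all current rows; recursion stops.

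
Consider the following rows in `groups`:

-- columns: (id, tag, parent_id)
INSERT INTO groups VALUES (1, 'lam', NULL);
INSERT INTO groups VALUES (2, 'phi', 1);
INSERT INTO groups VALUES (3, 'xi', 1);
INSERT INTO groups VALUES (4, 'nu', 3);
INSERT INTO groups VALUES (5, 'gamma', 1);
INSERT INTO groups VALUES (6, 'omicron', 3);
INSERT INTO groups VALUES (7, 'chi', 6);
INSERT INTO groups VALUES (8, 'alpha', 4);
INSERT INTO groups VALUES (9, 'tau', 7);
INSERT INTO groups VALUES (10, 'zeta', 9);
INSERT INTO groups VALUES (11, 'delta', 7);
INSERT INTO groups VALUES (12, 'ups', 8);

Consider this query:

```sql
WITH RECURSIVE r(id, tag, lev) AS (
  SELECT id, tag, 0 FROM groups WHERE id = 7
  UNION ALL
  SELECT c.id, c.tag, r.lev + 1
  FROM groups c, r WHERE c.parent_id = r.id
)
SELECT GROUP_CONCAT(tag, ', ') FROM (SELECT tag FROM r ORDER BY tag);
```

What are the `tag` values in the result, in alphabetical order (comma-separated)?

Base: id=7 (chi) at lev 0.
Iteration 1: rows with parent_id in {7} -> tau (id 9, lev 1), delta (id 11, lev 1).
Iteration 2: rows with parent_id in {9,11} -> zeta (id 10, lev 2).
Iteration 3: no rows with parent_id in {10}; recursion stops.

chi, delta, tau, zeta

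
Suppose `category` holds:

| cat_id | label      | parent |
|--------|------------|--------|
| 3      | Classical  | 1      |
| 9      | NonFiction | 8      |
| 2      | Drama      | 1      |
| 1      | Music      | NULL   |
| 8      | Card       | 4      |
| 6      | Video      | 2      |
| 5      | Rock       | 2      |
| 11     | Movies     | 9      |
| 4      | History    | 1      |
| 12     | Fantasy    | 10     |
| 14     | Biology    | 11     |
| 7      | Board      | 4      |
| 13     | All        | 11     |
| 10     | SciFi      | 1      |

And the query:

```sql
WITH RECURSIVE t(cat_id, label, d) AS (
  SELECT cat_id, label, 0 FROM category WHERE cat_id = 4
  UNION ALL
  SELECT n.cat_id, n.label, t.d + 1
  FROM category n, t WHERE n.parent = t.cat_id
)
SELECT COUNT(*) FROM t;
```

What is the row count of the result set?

Base: cat_id=4 (History) at d 0.
Iteration 1: rows with parent in {4} -> Board (id 7, d 1), Card (id 8, d 1).
Iteration 2: rows with parent in {7,8} -> NonFiction (id 9, d 2).
Iteration 3: rows with parent in {9} -> Movies (id 11, d 3).
Iteration 4: rows with parent in {11} -> All (id 13, d 4), Biology (id 14, d 4).
Iteration 5: no rows with parent in {13,14}; recursion stops.
Total rows emitted: 7.

7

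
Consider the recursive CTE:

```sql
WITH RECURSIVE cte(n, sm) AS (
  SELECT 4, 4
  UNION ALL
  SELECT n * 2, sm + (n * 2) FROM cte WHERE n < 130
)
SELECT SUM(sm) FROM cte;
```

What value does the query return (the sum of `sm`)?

Base: n=4, sm=4.
Iteration 1: 4 < 130 holds -> n = 4 * 2 = 8, sm = 4 + 8 = 12.
Iteration 2: 8 < 130 holds -> n = 8 * 2 = 16, sm = 12 + 16 = 28.
Iteration 3: 16 < 130 holds -> n = 16 * 2 = 32, sm = 28 + 32 = 60.
Iteration 4: 32 < 130 holds -> n = 32 * 2 = 64, sm = 60 + 64 = 124.
Iteration 5: 64 < 130 holds -> n = 64 * 2 = 128, sm = 124 + 128 = 252.
Iteration 6: 128 < 130 holds -> n = 128 * 2 = 256, sm = 252 + 256 = 508.
Iteration 7: 256 < 130 fails; recursion stops.
SUM(sm) = 4 + 12 + 28 + 60 + 124 + 252 + 508 = 988.

988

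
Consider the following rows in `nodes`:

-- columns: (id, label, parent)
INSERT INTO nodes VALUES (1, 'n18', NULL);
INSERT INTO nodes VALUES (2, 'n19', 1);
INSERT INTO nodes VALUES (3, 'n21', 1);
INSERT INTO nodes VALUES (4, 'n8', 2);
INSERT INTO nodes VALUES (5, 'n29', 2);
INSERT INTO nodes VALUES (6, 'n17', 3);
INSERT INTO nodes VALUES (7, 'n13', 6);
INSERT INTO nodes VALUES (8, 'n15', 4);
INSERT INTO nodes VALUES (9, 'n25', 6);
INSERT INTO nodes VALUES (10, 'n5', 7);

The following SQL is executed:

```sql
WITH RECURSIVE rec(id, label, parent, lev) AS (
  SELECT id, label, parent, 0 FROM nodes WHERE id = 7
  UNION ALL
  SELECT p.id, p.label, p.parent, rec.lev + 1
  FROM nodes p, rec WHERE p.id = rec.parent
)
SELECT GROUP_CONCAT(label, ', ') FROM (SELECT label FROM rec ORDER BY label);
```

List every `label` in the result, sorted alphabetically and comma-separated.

Base: id=7 (n13), parent=6, lev 0.
Iteration 1: join on id=6 -> n17 (id 6, parent=3, lev 1).
Iteration 2: join on id=3 -> n21 (id 3, parent=1, lev 2).
Iteration 3: join on id=1 -> n18 (id 1, parent=NULL, lev 3).
Iteration 4: parent is NULL; no match; recursion stops.

n13, n17, n18, n21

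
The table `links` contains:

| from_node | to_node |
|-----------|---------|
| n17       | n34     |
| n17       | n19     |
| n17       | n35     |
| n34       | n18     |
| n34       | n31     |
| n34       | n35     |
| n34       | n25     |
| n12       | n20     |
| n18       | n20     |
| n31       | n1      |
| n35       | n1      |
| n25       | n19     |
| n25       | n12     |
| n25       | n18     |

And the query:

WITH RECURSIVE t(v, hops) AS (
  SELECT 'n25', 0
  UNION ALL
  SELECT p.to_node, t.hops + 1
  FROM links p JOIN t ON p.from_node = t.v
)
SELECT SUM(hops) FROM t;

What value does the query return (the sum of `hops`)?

Base: (n25, hops=0).
Iteration 1: edges from {n25} -> (n12, hops=1), (n18, hops=1), (n19, hops=1).
Iteration 2: edges from {n12,n18,n19} -> (n20, hops=2) x2. [UNION ALL keeps all 2 new rows, including repeats]
Iteration 3: no outgoing edges from {n20}; recursion stops.
SUM(hops) = 0 + 1 + 1 + 1 + 2 + 2 = 7.

7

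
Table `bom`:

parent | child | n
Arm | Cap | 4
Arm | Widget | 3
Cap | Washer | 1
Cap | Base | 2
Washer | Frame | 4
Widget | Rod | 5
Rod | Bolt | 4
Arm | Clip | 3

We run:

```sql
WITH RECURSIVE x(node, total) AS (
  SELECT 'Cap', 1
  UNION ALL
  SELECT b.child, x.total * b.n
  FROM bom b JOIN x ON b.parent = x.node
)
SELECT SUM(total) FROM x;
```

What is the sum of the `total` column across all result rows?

8

Base: (Cap, total=1).
Iteration 1: components of {Cap} -> Base = 1*2 = 2, Washer = 1*1 = 1.
Iteration 2: components of {Base,Washer} -> Frame = 1*4 = 4.
Iteration 3: no further components; recursion stops.
SUM(total) = 1 + 1 + 2 + 4 = 8.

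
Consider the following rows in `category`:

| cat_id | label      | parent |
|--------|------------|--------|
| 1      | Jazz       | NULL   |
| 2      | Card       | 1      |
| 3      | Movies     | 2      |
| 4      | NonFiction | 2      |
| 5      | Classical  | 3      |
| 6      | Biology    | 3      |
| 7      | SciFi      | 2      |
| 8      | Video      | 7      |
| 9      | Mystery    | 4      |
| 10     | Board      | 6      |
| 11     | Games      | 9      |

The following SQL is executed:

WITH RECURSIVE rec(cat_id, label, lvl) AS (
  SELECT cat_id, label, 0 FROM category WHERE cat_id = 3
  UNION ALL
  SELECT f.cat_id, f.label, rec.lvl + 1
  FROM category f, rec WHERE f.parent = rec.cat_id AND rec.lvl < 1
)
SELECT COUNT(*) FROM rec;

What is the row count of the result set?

3

Base: cat_id=3 (Movies) at lvl 0.
Iteration 1: rows with parent in {3} -> Classical (id 5, lvl 1), Biology (id 6, lvl 1).
Iteration 2: lvl < 1 fails for all current rows; recursion stops.
Total rows emitted: 3.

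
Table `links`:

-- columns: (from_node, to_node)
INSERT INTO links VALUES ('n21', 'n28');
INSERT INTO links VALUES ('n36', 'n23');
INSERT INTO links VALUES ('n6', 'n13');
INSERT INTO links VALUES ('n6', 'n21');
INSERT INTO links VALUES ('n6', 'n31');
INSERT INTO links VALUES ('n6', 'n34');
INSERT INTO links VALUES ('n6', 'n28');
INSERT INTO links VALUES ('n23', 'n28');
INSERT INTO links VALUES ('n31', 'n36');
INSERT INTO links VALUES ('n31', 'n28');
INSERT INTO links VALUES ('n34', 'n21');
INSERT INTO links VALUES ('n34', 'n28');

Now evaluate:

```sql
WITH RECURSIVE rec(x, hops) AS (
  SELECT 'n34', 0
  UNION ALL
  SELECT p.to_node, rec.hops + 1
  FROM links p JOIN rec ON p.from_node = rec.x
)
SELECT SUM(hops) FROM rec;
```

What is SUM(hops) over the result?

4

Base: (n34, hops=0).
Iteration 1: edges from {n34} -> (n21, hops=1), (n28, hops=1).
Iteration 2: edges from {n21,n28} -> (n28, hops=2).
Iteration 3: no outgoing edges from {n28}; recursion stops.
SUM(hops) = 0 + 1 + 1 + 2 = 4.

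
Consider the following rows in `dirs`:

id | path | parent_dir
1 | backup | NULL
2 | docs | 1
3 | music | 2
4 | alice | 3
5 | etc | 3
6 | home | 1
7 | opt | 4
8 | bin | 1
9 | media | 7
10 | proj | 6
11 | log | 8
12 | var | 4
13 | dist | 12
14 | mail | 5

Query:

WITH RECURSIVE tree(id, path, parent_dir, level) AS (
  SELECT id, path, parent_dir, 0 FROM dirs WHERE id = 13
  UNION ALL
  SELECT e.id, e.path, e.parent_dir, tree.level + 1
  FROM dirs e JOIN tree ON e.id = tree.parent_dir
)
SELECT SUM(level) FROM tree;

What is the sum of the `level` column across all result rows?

15

Base: id=13 (dist), parent_dir=12, level 0.
Iteration 1: join on id=12 -> var (id 12, parent_dir=4, level 1).
Iteration 2: join on id=4 -> alice (id 4, parent_dir=3, level 2).
Iteration 3: join on id=3 -> music (id 3, parent_dir=2, level 3).
Iteration 4: join on id=2 -> docs (id 2, parent_dir=1, level 4).
Iteration 5: join on id=1 -> backup (id 1, parent_dir=NULL, level 5).
Iteration 6: parent_dir is NULL; no match; recursion stops.
SUM(level) = 0 + 1 + 2 + 3 + 4 + 5 = 15.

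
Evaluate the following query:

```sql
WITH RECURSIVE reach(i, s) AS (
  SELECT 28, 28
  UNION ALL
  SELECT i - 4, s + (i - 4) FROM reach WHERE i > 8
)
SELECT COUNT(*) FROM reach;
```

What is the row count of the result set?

Base: i=28, s=28.
Iteration 1: 28 > 8 holds -> i = 28 - 4 = 24, s = 28 + 24 = 52.
Iteration 2: 24 > 8 holds -> i = 24 - 4 = 20, s = 52 + 20 = 72.
Iteration 3: 20 > 8 holds -> i = 20 - 4 = 16, s = 72 + 16 = 88.
Iteration 4: 16 > 8 holds -> i = 16 - 4 = 12, s = 88 + 12 = 100.
Iteration 5: 12 > 8 holds -> i = 12 - 4 = 8, s = 100 + 8 = 108.
Iteration 6: 8 > 8 fails; recursion stops.
Total rows emitted: 6.

6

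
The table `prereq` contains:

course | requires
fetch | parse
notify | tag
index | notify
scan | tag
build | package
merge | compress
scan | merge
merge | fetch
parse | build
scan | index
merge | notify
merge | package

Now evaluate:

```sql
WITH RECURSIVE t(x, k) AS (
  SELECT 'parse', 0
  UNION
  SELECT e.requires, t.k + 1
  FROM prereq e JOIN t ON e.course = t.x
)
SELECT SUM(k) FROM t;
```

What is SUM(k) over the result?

3

Base: (parse, k=0).
Iteration 1: edges from {parse} -> (build, k=1).
Iteration 2: edges from {build} -> (package, k=2).
Iteration 3: no outgoing edges from {package}; recursion stops.
SUM(k) = 0 + 1 + 2 = 3.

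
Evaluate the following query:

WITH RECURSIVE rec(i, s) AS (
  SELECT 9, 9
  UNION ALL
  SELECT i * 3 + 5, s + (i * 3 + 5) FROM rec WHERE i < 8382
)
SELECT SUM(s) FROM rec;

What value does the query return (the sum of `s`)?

56444

Base: i=9, s=9.
Iteration 1: 9 < 8382 holds -> i = 9 * 3 + 5 = 32, s = 9 + 32 = 41.
Iteration 2: 32 < 8382 holds -> i = 32 * 3 + 5 = 101, s = 41 + 101 = 142.
Iteration 3: 101 < 8382 holds -> i = 101 * 3 + 5 = 308, s = 142 + 308 = 450.
Iteration 4: 308 < 8382 holds -> i = 308 * 3 + 5 = 929, s = 450 + 929 = 1379.
Iteration 5: 929 < 8382 holds -> i = 929 * 3 + 5 = 2792, s = 1379 + 2792 = 4171.
Iteration 6: 2792 < 8382 holds -> i = 2792 * 3 + 5 = 8381, s = 4171 + 8381 = 12552.
Iteration 7: 8381 < 8382 holds -> i = 8381 * 3 + 5 = 25148, s = 12552 + 25148 = 37700.
Iteration 8: 25148 < 8382 fails; recursion stops.
SUM(s) = 9 + 41 + 142 + 450 + 1379 + 4171 + 12552 + 37700 = 56444.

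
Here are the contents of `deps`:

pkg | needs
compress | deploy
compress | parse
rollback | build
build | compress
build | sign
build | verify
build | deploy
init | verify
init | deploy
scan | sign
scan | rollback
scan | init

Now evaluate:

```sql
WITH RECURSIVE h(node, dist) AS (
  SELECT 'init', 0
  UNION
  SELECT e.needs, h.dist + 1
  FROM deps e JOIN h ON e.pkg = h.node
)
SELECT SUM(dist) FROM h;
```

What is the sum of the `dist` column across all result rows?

2

Base: (init, dist=0).
Iteration 1: edges from {init} -> (deploy, dist=1), (verify, dist=1).
Iteration 2: no outgoing edges from {deploy,verify}; recursion stops.
SUM(dist) = 0 + 1 + 1 = 2.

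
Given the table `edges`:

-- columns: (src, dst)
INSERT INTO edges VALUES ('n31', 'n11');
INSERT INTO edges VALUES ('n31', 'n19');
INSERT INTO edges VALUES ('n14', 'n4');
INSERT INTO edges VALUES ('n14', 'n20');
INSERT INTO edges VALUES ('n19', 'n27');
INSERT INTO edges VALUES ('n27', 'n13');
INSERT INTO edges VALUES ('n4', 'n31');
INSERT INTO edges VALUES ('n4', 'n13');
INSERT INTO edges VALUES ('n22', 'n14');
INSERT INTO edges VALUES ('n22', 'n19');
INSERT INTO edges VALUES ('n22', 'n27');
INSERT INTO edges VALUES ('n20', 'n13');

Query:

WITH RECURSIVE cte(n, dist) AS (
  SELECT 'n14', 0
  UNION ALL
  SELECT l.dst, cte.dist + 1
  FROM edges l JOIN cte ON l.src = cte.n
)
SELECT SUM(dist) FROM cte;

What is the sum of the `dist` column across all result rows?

Base: (n14, dist=0).
Iteration 1: edges from {n14} -> (n20, dist=1), (n4, dist=1).
Iteration 2: edges from {n20,n4} -> (n13, dist=2) x2, (n31, dist=2). [UNION ALL keeps all 3 new rows, including repeats]
Iteration 3: edges from {n13,n31} -> (n11, dist=3), (n19, dist=3).
Iteration 4: edges from {n11,n19} -> (n27, dist=4).
Iteration 5: edges from {n27} -> (n13, dist=5).
Iteration 6: no outgoing edges from {n13}; recursion stops.
SUM(dist) = 0 + 1 + 1 + 2 + 2 + 2 + 3 + 3 + 4 + 5 = 23.

23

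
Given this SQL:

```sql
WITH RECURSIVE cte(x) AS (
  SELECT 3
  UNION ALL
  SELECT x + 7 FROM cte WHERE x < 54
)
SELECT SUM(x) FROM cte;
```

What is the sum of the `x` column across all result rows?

Base: x=3.
Iteration 1: 3 < 54 holds -> x = 3 + 7 = 10.
Iteration 2: 10 < 54 holds -> x = 10 + 7 = 17.
Iteration 3: 17 < 54 holds -> x = 17 + 7 = 24.
Iteration 4: 24 < 54 holds -> x = 24 + 7 = 31.
Iteration 5: 31 < 54 holds -> x = 31 + 7 = 38.
Iteration 6: 38 < 54 holds -> x = 38 + 7 = 45.
Iteration 7: 45 < 54 holds -> x = 45 + 7 = 52.
Iteration 8: 52 < 54 holds -> x = 52 + 7 = 59.
Iteration 9: 59 < 54 fails; recursion stops.
SUM(x) = 3 + 10 + 17 + 24 + 31 + 38 + 45 + 52 + 59 = 279.

279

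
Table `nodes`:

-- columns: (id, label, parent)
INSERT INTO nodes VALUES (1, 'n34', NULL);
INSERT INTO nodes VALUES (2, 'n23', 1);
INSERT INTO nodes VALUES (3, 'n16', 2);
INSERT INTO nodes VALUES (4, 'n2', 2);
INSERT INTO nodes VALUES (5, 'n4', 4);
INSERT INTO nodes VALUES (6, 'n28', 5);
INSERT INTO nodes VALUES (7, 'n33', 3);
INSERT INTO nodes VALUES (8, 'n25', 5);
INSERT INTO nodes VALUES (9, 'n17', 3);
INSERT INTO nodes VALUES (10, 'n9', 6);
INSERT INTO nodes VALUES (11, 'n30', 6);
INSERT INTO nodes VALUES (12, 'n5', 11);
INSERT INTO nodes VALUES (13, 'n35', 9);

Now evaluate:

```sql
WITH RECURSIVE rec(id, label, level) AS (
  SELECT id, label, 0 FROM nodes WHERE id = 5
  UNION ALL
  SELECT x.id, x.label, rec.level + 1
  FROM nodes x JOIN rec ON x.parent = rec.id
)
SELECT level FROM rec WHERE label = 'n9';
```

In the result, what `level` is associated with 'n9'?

Base: id=5 (n4) at level 0.
Iteration 1: rows with parent in {5} -> n28 (id 6, level 1), n25 (id 8, level 1).
Iteration 2: rows with parent in {6,8} -> n9 (id 10, level 2), n30 (id 11, level 2).
Iteration 3: rows with parent in {10,11} -> n5 (id 12, level 3).
Iteration 4: no rows with parent in {12}; recursion stops.

2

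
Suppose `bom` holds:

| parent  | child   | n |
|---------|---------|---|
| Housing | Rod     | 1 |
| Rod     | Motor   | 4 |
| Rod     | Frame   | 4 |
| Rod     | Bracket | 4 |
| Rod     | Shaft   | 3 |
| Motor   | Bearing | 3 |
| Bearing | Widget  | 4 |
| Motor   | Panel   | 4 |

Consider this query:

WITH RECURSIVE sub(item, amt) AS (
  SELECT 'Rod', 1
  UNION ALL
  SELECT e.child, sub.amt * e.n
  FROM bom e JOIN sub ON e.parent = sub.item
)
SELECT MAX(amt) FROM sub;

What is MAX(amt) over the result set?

Base: (Rod, amt=1).
Iteration 1: components of {Rod} -> Bracket = 1*4 = 4, Frame = 1*4 = 4, Motor = 1*4 = 4, Shaft = 1*3 = 3.
Iteration 2: components of {Bracket,Frame,Motor,Shaft} -> Bearing = 4*3 = 12, Panel = 4*4 = 16.
Iteration 3: components of {Bearing,Panel} -> Widget = 12*4 = 48.
Iteration 4: no further components; recursion stops.
amt values: 1, 4, 4, 4, 3, 12, 16, 48; the maximum is 48.

48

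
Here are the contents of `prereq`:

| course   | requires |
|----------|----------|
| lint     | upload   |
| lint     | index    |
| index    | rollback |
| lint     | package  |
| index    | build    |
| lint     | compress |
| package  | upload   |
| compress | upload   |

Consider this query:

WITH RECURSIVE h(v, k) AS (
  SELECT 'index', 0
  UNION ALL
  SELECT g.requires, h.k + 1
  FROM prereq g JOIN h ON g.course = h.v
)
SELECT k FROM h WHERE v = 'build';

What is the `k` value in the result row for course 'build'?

Base: (index, k=0).
Iteration 1: edges from {index} -> (build, k=1), (rollback, k=1).
Iteration 2: no outgoing edges from {build,rollback}; recursion stops.

1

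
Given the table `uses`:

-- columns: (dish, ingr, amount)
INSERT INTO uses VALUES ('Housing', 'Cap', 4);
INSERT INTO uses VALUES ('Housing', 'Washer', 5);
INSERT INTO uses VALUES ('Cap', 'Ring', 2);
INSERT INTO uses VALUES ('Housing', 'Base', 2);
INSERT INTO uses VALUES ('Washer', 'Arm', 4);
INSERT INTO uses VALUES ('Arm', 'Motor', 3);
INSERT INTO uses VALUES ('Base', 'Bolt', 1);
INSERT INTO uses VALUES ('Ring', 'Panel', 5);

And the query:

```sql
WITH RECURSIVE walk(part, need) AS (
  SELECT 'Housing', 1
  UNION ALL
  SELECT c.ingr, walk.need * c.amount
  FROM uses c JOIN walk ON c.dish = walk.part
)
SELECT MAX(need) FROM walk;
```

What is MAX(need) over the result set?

60

Base: (Housing, need=1).
Iteration 1: components of {Housing} -> Base = 1*2 = 2, Cap = 1*4 = 4, Washer = 1*5 = 5.
Iteration 2: components of {Base,Cap,Washer} -> Arm = 5*4 = 20, Bolt = 2*1 = 2, Ring = 4*2 = 8.
Iteration 3: components of {Arm,Bolt,Ring} -> Motor = 20*3 = 60, Panel = 8*5 = 40.
Iteration 4: no further components; recursion stops.
need values: 1, 4, 5, 2, 8, 20, 2, 40, 60; the maximum is 60.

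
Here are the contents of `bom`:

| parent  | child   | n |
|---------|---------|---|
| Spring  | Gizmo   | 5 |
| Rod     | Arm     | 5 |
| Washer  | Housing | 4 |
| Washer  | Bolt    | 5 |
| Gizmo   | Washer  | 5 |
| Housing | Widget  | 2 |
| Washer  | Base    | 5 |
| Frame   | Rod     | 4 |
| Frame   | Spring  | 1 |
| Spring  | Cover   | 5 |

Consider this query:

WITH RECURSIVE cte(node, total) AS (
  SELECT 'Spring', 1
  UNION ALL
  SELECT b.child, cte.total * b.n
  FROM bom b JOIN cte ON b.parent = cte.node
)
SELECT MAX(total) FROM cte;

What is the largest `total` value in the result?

Base: (Spring, total=1).
Iteration 1: components of {Spring} -> Cover = 1*5 = 5, Gizmo = 1*5 = 5.
Iteration 2: components of {Cover,Gizmo} -> Washer = 5*5 = 25.
Iteration 3: components of {Washer} -> Base = 25*5 = 125, Bolt = 25*5 = 125, Housing = 25*4 = 100.
Iteration 4: components of {Base,Bolt,Housing} -> Widget = 100*2 = 200.
Iteration 5: no further components; recursion stops.
total values: 1, 5, 5, 25, 125, 100, 125, 200; the maximum is 200.

200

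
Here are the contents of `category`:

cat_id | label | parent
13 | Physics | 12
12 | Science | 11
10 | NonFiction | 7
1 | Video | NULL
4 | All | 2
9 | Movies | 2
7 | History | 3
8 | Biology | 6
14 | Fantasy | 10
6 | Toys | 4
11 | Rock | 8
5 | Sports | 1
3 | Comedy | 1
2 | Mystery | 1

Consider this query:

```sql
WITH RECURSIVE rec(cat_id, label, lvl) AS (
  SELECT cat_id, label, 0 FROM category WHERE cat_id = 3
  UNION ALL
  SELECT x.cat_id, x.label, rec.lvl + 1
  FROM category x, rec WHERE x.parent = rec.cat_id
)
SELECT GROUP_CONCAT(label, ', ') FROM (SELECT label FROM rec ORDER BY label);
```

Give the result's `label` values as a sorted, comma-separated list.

Base: cat_id=3 (Comedy) at lvl 0.
Iteration 1: rows with parent in {3} -> History (id 7, lvl 1).
Iteration 2: rows with parent in {7} -> NonFiction (id 10, lvl 2).
Iteration 3: rows with parent in {10} -> Fantasy (id 14, lvl 3).
Iteration 4: no rows with parent in {14}; recursion stops.

Comedy, Fantasy, History, NonFiction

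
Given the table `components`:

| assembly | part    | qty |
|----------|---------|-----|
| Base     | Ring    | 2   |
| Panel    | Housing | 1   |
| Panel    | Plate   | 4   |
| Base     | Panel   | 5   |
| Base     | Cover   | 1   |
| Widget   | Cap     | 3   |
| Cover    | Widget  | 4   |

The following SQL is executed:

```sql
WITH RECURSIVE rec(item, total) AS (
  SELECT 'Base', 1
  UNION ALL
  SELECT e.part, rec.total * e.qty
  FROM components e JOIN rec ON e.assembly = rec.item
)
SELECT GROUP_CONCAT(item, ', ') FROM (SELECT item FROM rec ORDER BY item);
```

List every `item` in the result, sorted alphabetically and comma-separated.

Base, Cap, Cover, Housing, Panel, Plate, Ring, Widget

Base: (Base, total=1).
Iteration 1: components of {Base} -> Cover = 1*1 = 1, Panel = 1*5 = 5, Ring = 1*2 = 2.
Iteration 2: components of {Cover,Panel,Ring} -> Housing = 5*1 = 5, Plate = 5*4 = 20, Widget = 1*4 = 4.
Iteration 3: components of {Housing,Plate,Widget} -> Cap = 4*3 = 12.
Iteration 4: no further components; recursion stops.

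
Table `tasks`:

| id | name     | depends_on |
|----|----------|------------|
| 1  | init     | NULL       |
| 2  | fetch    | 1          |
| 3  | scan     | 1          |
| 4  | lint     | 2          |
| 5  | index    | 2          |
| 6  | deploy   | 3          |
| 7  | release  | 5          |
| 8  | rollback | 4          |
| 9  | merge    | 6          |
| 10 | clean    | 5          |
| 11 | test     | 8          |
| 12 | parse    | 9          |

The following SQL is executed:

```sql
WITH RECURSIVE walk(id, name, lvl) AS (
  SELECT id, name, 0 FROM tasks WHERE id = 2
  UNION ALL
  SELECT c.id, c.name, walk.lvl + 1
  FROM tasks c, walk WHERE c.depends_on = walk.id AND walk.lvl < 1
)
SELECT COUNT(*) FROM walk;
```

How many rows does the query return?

Base: id=2 (fetch) at lvl 0.
Iteration 1: rows with depends_on in {2} -> lint (id 4, lvl 1), index (id 5, lvl 1).
Iteration 2: lvl < 1 fails for all current rows; recursion stops.
Total rows emitted: 3.

3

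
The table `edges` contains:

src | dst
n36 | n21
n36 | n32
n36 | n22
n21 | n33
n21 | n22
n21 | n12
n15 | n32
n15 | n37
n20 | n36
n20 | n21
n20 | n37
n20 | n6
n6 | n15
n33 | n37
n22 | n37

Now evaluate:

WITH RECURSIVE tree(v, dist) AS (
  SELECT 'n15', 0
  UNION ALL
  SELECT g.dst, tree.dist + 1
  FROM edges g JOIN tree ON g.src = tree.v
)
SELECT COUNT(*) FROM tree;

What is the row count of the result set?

3

Base: (n15, dist=0).
Iteration 1: edges from {n15} -> (n32, dist=1), (n37, dist=1).
Iteration 2: no outgoing edges from {n32,n37}; recursion stops.
Total rows emitted: 3.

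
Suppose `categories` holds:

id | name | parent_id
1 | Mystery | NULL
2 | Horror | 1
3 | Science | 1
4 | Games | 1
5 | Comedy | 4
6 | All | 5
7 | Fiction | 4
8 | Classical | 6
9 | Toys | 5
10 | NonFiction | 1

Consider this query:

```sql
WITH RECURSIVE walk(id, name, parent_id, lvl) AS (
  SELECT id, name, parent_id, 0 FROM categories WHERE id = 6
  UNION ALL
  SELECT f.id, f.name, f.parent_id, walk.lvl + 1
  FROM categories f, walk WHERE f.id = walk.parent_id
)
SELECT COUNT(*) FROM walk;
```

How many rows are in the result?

Base: id=6 (All), parent_id=5, lvl 0.
Iteration 1: join on id=5 -> Comedy (id 5, parent_id=4, lvl 1).
Iteration 2: join on id=4 -> Games (id 4, parent_id=1, lvl 2).
Iteration 3: join on id=1 -> Mystery (id 1, parent_id=NULL, lvl 3).
Iteration 4: parent_id is NULL; no match; recursion stops.
Total rows emitted: 4.

4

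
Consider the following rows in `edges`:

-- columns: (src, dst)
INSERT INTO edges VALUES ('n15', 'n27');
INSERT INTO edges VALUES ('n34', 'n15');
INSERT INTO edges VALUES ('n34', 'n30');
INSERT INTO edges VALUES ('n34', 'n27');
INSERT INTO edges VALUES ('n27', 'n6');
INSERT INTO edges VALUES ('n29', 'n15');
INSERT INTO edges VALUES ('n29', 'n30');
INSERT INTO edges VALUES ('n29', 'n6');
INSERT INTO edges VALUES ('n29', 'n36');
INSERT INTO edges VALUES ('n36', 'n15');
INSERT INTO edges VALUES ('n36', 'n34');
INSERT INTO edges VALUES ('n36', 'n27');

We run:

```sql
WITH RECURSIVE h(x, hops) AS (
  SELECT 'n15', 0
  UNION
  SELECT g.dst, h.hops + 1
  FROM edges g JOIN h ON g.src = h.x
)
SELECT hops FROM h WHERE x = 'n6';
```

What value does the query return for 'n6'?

Base: (n15, hops=0).
Iteration 1: edges from {n15} -> (n27, hops=1).
Iteration 2: edges from {n27} -> (n6, hops=2).
Iteration 3: no outgoing edges from {n6}; recursion stops.

2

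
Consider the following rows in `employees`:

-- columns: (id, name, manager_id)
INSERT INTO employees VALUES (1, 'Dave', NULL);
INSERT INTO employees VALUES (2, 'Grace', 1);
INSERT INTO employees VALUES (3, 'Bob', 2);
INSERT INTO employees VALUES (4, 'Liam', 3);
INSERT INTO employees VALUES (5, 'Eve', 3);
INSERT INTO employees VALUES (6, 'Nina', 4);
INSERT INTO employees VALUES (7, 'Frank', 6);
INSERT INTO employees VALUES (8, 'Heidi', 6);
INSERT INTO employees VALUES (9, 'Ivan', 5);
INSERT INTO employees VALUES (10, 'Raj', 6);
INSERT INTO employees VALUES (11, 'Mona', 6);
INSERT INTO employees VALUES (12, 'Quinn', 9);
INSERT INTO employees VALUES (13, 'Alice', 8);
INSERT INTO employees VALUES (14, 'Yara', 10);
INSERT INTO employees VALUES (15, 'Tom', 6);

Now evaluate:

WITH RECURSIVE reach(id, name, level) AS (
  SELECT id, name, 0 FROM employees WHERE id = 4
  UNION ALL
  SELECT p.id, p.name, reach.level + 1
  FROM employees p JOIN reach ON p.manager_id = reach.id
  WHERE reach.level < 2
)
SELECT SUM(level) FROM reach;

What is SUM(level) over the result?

Base: id=4 (Liam) at level 0.
Iteration 1: rows with manager_id in {4} -> Nina (id 6, level 1).
Iteration 2: rows with manager_id in {6} -> Frank (id 7, level 2), Heidi (id 8, level 2), Raj (id 10, level 2), Mona (id 11, level 2), Tom (id 15, level 2).
Iteration 3: level < 2 fails for all current rows; recursion stops.
SUM(level) = 0 + 1 + 2 + 2 + 2 + 2 + 2 = 11.

11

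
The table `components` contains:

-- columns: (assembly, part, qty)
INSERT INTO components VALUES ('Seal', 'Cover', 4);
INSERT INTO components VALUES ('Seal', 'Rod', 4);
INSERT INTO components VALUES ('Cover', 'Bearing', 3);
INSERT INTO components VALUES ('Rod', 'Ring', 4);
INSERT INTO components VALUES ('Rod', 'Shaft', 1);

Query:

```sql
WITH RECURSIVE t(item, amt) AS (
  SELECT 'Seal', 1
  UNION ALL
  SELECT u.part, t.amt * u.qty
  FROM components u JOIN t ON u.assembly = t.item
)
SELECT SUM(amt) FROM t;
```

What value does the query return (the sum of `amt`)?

41

Base: (Seal, amt=1).
Iteration 1: components of {Seal} -> Cover = 1*4 = 4, Rod = 1*4 = 4.
Iteration 2: components of {Cover,Rod} -> Bearing = 4*3 = 12, Ring = 4*4 = 16, Shaft = 4*1 = 4.
Iteration 3: no further components; recursion stops.
SUM(amt) = 1 + 4 + 4 + 12 + 16 + 4 = 41.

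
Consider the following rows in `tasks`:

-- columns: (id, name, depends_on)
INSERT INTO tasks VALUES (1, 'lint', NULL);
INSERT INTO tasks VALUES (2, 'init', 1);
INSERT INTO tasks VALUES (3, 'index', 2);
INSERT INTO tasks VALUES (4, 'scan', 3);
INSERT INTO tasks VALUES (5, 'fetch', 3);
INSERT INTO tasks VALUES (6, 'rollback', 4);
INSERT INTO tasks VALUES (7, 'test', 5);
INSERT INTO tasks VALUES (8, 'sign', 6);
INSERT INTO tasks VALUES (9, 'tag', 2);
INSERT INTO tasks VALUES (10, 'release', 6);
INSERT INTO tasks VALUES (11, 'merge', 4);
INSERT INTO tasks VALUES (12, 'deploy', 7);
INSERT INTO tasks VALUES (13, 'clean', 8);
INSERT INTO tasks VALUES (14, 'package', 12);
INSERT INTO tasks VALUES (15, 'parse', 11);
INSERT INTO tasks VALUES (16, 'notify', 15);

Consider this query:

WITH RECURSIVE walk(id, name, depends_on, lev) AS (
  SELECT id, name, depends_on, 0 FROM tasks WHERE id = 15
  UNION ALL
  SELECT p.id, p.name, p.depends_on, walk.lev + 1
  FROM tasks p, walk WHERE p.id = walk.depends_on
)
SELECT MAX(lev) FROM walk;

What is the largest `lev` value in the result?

5

Base: id=15 (parse), depends_on=11, lev 0.
Iteration 1: join on id=11 -> merge (id 11, depends_on=4, lev 1).
Iteration 2: join on id=4 -> scan (id 4, depends_on=3, lev 2).
Iteration 3: join on id=3 -> index (id 3, depends_on=2, lev 3).
Iteration 4: join on id=2 -> init (id 2, depends_on=1, lev 4).
Iteration 5: join on id=1 -> lint (id 1, depends_on=NULL, lev 5).
Iteration 6: depends_on is NULL; no match; recursion stops.
lev values: 0, 1, 2, 3, 4, 5; the maximum is 5.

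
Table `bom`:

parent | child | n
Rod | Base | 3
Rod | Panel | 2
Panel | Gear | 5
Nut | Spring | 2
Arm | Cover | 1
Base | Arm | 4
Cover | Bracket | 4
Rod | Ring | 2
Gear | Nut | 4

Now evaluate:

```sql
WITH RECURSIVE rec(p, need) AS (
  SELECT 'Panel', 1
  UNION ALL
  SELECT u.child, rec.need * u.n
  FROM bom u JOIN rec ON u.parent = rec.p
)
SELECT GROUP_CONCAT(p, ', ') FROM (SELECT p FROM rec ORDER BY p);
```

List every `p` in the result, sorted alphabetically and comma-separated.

Gear, Nut, Panel, Spring

Base: (Panel, need=1).
Iteration 1: components of {Panel} -> Gear = 1*5 = 5.
Iteration 2: components of {Gear} -> Nut = 5*4 = 20.
Iteration 3: components of {Nut} -> Spring = 20*2 = 40.
Iteration 4: no further components; recursion stops.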